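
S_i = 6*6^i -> [6, 36, 216, 1296, 7776]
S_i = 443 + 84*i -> [443, 527, 611, 695, 779]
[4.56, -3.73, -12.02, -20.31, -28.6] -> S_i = 4.56 + -8.29*i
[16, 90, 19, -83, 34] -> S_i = Random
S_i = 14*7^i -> [14, 98, 686, 4802, 33614]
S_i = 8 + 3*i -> [8, 11, 14, 17, 20]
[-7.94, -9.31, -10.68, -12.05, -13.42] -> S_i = -7.94 + -1.37*i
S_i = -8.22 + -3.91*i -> [-8.22, -12.13, -16.04, -19.95, -23.86]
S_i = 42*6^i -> [42, 252, 1512, 9072, 54432]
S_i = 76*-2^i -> [76, -152, 304, -608, 1216]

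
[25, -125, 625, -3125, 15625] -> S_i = 25*-5^i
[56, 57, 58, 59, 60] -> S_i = 56 + 1*i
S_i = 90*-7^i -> [90, -630, 4410, -30870, 216090]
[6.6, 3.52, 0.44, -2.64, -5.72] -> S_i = 6.60 + -3.08*i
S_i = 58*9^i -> [58, 522, 4698, 42282, 380538]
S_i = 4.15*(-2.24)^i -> [4.15, -9.3, 20.82, -46.64, 104.48]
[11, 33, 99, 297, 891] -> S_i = 11*3^i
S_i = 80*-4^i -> [80, -320, 1280, -5120, 20480]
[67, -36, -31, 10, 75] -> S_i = Random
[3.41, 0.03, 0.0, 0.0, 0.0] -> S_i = 3.41*0.01^i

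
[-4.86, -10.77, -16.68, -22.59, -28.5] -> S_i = -4.86 + -5.91*i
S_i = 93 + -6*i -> [93, 87, 81, 75, 69]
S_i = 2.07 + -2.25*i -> [2.07, -0.18, -2.43, -4.68, -6.93]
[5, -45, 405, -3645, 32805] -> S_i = 5*-9^i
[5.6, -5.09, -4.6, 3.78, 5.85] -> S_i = Random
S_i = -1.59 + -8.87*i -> [-1.59, -10.46, -19.33, -28.2, -37.07]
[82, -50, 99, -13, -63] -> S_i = Random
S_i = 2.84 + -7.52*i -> [2.84, -4.68, -12.2, -19.72, -27.24]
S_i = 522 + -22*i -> [522, 500, 478, 456, 434]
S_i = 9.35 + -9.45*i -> [9.35, -0.1, -9.55, -19.0, -28.45]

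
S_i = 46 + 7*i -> [46, 53, 60, 67, 74]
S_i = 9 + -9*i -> [9, 0, -9, -18, -27]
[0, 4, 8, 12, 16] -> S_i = 0 + 4*i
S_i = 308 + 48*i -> [308, 356, 404, 452, 500]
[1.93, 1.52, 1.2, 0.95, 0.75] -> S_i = 1.93*0.79^i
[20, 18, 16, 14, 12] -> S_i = 20 + -2*i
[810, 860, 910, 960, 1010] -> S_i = 810 + 50*i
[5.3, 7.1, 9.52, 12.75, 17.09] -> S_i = 5.30*1.34^i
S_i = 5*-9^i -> [5, -45, 405, -3645, 32805]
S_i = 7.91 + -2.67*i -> [7.91, 5.24, 2.57, -0.1, -2.77]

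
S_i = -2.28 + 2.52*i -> [-2.28, 0.24, 2.76, 5.28, 7.8]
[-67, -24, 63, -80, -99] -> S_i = Random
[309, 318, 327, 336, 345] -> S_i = 309 + 9*i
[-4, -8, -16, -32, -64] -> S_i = -4*2^i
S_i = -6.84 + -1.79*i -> [-6.84, -8.63, -10.42, -12.21, -14.0]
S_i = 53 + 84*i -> [53, 137, 221, 305, 389]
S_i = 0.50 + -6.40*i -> [0.5, -5.9, -12.3, -18.7, -25.1]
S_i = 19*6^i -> [19, 114, 684, 4104, 24624]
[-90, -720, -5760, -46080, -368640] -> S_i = -90*8^i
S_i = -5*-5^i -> [-5, 25, -125, 625, -3125]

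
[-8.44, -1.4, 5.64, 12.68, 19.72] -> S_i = -8.44 + 7.04*i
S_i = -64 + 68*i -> [-64, 4, 72, 140, 208]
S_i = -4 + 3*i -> [-4, -1, 2, 5, 8]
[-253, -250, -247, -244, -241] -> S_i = -253 + 3*i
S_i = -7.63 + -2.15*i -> [-7.63, -9.78, -11.93, -14.08, -16.23]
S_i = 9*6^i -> [9, 54, 324, 1944, 11664]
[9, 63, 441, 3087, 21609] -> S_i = 9*7^i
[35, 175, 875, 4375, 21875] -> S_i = 35*5^i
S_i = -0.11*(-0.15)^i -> [-0.11, 0.02, -0.0, 0.0, -0.0]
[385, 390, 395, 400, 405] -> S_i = 385 + 5*i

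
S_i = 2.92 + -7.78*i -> [2.92, -4.86, -12.64, -20.42, -28.2]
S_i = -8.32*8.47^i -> [-8.32, -70.47, -596.88, -5055.61, -42821.02]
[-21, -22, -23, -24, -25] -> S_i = -21 + -1*i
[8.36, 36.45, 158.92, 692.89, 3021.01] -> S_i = 8.36*4.36^i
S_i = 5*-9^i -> [5, -45, 405, -3645, 32805]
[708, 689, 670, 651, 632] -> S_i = 708 + -19*i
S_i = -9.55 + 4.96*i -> [-9.55, -4.59, 0.37, 5.33, 10.29]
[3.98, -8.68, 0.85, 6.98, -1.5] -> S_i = Random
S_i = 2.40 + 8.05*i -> [2.4, 10.45, 18.5, 26.55, 34.6]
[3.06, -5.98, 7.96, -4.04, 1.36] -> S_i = Random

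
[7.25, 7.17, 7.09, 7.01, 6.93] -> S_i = 7.25 + -0.08*i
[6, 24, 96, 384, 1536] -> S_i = 6*4^i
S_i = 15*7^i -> [15, 105, 735, 5145, 36015]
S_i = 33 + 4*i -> [33, 37, 41, 45, 49]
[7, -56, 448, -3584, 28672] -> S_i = 7*-8^i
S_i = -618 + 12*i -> [-618, -606, -594, -582, -570]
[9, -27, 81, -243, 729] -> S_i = 9*-3^i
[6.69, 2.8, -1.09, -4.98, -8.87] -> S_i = 6.69 + -3.89*i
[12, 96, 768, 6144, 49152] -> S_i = 12*8^i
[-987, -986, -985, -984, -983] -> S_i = -987 + 1*i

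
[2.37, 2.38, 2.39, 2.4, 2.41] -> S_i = 2.37 + 0.01*i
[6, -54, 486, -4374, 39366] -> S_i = 6*-9^i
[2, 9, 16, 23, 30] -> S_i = 2 + 7*i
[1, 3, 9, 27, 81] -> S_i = 1*3^i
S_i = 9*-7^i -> [9, -63, 441, -3087, 21609]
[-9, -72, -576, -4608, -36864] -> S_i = -9*8^i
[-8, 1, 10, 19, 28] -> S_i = -8 + 9*i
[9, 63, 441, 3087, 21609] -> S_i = 9*7^i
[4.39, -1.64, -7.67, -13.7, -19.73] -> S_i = 4.39 + -6.03*i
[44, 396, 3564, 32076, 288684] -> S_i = 44*9^i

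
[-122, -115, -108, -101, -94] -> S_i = -122 + 7*i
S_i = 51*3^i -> [51, 153, 459, 1377, 4131]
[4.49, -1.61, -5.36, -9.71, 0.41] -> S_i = Random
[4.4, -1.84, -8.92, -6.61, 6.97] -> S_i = Random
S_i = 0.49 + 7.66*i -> [0.49, 8.15, 15.81, 23.47, 31.13]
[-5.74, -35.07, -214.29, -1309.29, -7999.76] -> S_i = -5.74*6.11^i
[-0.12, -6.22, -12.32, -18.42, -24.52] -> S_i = -0.12 + -6.10*i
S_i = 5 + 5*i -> [5, 10, 15, 20, 25]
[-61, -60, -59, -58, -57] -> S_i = -61 + 1*i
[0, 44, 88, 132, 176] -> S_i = 0 + 44*i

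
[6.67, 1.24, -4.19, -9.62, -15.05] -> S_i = 6.67 + -5.43*i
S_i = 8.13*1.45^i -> [8.13, 11.79, 17.09, 24.79, 35.94]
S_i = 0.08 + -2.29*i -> [0.08, -2.21, -4.5, -6.79, -9.08]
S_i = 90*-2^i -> [90, -180, 360, -720, 1440]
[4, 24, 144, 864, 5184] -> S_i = 4*6^i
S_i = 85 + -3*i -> [85, 82, 79, 76, 73]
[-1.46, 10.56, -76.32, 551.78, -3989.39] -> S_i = -1.46*(-7.23)^i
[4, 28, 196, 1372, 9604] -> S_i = 4*7^i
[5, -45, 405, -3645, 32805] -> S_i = 5*-9^i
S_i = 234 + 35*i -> [234, 269, 304, 339, 374]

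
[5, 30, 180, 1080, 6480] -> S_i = 5*6^i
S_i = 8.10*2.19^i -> [8.1, 17.74, 38.85, 85.08, 186.32]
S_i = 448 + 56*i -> [448, 504, 560, 616, 672]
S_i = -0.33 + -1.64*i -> [-0.33, -1.97, -3.61, -5.25, -6.89]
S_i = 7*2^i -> [7, 14, 28, 56, 112]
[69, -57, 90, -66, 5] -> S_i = Random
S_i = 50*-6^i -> [50, -300, 1800, -10800, 64800]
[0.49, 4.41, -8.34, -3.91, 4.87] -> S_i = Random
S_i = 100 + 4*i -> [100, 104, 108, 112, 116]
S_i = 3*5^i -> [3, 15, 75, 375, 1875]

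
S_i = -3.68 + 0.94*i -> [-3.68, -2.74, -1.8, -0.86, 0.08]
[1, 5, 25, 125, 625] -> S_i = 1*5^i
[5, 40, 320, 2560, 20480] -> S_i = 5*8^i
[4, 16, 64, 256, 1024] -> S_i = 4*4^i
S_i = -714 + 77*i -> [-714, -637, -560, -483, -406]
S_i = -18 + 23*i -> [-18, 5, 28, 51, 74]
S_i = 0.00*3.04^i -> [0.0, 0.0, 0.0, 0.0, 0.0]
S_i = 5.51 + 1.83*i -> [5.51, 7.34, 9.17, 11.0, 12.83]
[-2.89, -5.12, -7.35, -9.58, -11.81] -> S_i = -2.89 + -2.23*i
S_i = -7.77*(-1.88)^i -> [-7.77, 14.61, -27.46, 51.63, -97.06]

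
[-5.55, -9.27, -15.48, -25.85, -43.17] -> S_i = -5.55*1.67^i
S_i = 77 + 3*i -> [77, 80, 83, 86, 89]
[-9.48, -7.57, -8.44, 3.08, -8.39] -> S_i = Random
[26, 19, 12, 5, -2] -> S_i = 26 + -7*i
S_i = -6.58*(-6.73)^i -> [-6.58, 44.28, -298.03, 2005.72, -13498.52]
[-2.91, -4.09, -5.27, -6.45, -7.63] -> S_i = -2.91 + -1.18*i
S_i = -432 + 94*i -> [-432, -338, -244, -150, -56]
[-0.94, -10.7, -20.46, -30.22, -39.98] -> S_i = -0.94 + -9.76*i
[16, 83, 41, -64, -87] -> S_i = Random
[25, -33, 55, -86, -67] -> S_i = Random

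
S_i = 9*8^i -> [9, 72, 576, 4608, 36864]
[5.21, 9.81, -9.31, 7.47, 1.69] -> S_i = Random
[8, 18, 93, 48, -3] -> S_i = Random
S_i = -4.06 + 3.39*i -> [-4.06, -0.67, 2.72, 6.11, 9.5]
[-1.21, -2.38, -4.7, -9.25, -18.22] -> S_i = -1.21*1.97^i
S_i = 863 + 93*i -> [863, 956, 1049, 1142, 1235]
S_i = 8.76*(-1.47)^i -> [8.76, -12.88, 18.93, -27.83, 40.9]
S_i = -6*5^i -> [-6, -30, -150, -750, -3750]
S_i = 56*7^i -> [56, 392, 2744, 19208, 134456]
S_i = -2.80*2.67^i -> [-2.8, -7.48, -19.96, -53.3, -142.3]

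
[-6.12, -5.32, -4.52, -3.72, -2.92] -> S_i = -6.12 + 0.80*i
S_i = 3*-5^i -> [3, -15, 75, -375, 1875]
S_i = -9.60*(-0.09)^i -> [-9.6, 0.86, -0.08, 0.01, -0.0]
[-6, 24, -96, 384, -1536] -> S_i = -6*-4^i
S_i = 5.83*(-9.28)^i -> [5.83, -54.1, 502.07, -4659.21, 43237.49]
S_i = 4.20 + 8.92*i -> [4.2, 13.12, 22.04, 30.96, 39.88]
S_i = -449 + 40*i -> [-449, -409, -369, -329, -289]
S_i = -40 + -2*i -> [-40, -42, -44, -46, -48]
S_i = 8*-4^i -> [8, -32, 128, -512, 2048]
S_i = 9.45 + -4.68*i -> [9.45, 4.77, 0.09, -4.59, -9.27]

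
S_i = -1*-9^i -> [-1, 9, -81, 729, -6561]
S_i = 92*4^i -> [92, 368, 1472, 5888, 23552]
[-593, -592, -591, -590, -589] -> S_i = -593 + 1*i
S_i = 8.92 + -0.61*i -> [8.92, 8.31, 7.7, 7.09, 6.48]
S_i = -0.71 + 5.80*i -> [-0.71, 5.09, 10.89, 16.69, 22.49]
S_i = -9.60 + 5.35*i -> [-9.6, -4.25, 1.1, 6.45, 11.8]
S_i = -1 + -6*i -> [-1, -7, -13, -19, -25]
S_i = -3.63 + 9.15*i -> [-3.63, 5.52, 14.67, 23.82, 32.97]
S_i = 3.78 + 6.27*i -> [3.78, 10.05, 16.32, 22.59, 28.86]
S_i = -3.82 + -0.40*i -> [-3.82, -4.22, -4.62, -5.02, -5.42]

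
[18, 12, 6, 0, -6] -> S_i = 18 + -6*i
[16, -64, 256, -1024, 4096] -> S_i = 16*-4^i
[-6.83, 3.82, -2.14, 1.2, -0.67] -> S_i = -6.83*(-0.56)^i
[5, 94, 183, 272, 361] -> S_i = 5 + 89*i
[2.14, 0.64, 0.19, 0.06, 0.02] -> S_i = 2.14*0.30^i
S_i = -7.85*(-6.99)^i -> [-7.85, 54.87, -383.55, 2681.03, -18740.38]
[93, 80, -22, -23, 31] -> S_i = Random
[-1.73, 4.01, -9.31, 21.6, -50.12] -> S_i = -1.73*(-2.32)^i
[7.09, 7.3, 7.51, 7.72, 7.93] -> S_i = 7.09 + 0.21*i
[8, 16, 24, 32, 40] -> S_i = 8 + 8*i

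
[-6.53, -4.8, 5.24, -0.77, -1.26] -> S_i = Random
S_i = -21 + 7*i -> [-21, -14, -7, 0, 7]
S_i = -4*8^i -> [-4, -32, -256, -2048, -16384]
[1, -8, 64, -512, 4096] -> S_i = 1*-8^i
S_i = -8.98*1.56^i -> [-8.98, -14.01, -21.85, -34.09, -53.18]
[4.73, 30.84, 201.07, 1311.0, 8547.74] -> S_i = 4.73*6.52^i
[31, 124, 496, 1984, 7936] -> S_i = 31*4^i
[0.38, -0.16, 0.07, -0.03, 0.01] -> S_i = 0.38*(-0.42)^i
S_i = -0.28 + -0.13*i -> [-0.28, -0.41, -0.54, -0.67, -0.8]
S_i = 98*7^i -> [98, 686, 4802, 33614, 235298]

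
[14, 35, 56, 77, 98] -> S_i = 14 + 21*i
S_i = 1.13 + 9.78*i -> [1.13, 10.91, 20.69, 30.47, 40.25]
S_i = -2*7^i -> [-2, -14, -98, -686, -4802]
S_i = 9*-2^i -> [9, -18, 36, -72, 144]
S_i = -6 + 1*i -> [-6, -5, -4, -3, -2]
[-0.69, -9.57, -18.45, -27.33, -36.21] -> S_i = -0.69 + -8.88*i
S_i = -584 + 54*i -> [-584, -530, -476, -422, -368]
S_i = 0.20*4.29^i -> [0.2, 0.86, 3.68, 15.79, 67.74]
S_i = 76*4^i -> [76, 304, 1216, 4864, 19456]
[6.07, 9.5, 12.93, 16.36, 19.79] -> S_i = 6.07 + 3.43*i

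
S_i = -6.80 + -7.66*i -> [-6.8, -14.46, -22.12, -29.78, -37.44]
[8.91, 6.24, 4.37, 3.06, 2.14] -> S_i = 8.91*0.70^i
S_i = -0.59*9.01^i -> [-0.59, -5.32, -47.9, -431.55, -3888.22]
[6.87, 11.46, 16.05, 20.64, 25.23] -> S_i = 6.87 + 4.59*i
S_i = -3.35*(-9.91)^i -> [-3.35, 33.2, -329.0, 3260.36, -32310.18]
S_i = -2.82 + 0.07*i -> [-2.82, -2.75, -2.68, -2.61, -2.54]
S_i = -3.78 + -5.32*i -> [-3.78, -9.1, -14.42, -19.74, -25.06]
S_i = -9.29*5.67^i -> [-9.29, -52.67, -298.66, -1693.42, -9601.7]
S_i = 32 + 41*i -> [32, 73, 114, 155, 196]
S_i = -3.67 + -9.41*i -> [-3.67, -13.08, -22.49, -31.9, -41.31]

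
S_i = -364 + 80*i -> [-364, -284, -204, -124, -44]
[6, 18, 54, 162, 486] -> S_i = 6*3^i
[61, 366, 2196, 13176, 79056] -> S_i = 61*6^i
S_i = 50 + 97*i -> [50, 147, 244, 341, 438]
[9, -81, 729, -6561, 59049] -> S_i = 9*-9^i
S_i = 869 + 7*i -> [869, 876, 883, 890, 897]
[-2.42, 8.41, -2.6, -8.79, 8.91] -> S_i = Random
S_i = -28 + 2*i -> [-28, -26, -24, -22, -20]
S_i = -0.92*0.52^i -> [-0.92, -0.48, -0.25, -0.13, -0.07]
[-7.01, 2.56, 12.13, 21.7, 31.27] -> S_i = -7.01 + 9.57*i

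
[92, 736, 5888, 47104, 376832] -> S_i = 92*8^i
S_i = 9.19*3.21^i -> [9.19, 29.5, 94.69, 303.97, 975.74]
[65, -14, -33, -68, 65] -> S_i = Random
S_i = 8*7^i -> [8, 56, 392, 2744, 19208]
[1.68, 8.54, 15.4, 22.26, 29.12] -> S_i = 1.68 + 6.86*i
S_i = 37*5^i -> [37, 185, 925, 4625, 23125]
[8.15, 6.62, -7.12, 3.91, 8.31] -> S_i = Random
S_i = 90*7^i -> [90, 630, 4410, 30870, 216090]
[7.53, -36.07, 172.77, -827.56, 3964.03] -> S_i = 7.53*(-4.79)^i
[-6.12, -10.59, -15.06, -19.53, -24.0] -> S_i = -6.12 + -4.47*i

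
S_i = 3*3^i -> [3, 9, 27, 81, 243]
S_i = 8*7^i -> [8, 56, 392, 2744, 19208]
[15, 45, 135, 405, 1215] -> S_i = 15*3^i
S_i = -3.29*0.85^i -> [-3.29, -2.8, -2.38, -2.02, -1.72]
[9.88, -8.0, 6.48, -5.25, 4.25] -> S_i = 9.88*(-0.81)^i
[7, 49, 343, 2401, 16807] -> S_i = 7*7^i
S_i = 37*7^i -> [37, 259, 1813, 12691, 88837]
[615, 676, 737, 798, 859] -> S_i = 615 + 61*i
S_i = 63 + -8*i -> [63, 55, 47, 39, 31]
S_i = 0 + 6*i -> [0, 6, 12, 18, 24]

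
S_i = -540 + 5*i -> [-540, -535, -530, -525, -520]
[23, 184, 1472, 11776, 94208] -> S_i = 23*8^i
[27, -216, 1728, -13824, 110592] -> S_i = 27*-8^i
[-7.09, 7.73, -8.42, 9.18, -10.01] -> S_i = -7.09*(-1.09)^i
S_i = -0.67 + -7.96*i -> [-0.67, -8.63, -16.59, -24.55, -32.51]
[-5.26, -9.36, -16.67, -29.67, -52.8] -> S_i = -5.26*1.78^i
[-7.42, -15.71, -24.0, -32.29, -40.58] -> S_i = -7.42 + -8.29*i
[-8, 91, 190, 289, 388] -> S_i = -8 + 99*i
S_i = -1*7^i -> [-1, -7, -49, -343, -2401]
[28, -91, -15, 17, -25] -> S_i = Random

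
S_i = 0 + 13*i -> [0, 13, 26, 39, 52]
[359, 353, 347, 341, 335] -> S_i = 359 + -6*i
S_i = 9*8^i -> [9, 72, 576, 4608, 36864]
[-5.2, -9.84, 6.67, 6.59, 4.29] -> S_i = Random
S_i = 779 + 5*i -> [779, 784, 789, 794, 799]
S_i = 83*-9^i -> [83, -747, 6723, -60507, 544563]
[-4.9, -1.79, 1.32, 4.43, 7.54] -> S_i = -4.90 + 3.11*i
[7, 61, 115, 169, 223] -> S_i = 7 + 54*i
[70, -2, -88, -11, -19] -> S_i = Random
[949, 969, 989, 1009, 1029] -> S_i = 949 + 20*i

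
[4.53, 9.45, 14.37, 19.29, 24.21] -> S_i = 4.53 + 4.92*i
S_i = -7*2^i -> [-7, -14, -28, -56, -112]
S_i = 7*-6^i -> [7, -42, 252, -1512, 9072]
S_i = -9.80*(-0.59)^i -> [-9.8, 5.78, -3.41, 2.01, -1.19]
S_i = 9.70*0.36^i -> [9.7, 3.49, 1.26, 0.45, 0.16]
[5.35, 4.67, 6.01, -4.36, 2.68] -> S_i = Random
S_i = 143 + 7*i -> [143, 150, 157, 164, 171]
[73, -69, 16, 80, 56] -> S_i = Random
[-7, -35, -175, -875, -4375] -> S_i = -7*5^i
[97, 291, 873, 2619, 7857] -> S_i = 97*3^i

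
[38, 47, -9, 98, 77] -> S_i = Random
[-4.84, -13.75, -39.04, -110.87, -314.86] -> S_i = -4.84*2.84^i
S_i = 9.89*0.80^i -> [9.89, 7.91, 6.33, 5.06, 4.05]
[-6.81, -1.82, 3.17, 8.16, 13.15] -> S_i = -6.81 + 4.99*i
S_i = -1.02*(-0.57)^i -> [-1.02, 0.58, -0.33, 0.19, -0.11]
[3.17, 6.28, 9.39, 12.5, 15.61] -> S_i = 3.17 + 3.11*i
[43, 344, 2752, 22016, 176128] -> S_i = 43*8^i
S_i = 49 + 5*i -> [49, 54, 59, 64, 69]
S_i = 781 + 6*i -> [781, 787, 793, 799, 805]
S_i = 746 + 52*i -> [746, 798, 850, 902, 954]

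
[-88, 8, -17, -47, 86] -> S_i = Random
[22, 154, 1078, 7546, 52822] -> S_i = 22*7^i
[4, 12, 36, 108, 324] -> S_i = 4*3^i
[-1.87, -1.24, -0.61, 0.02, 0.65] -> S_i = -1.87 + 0.63*i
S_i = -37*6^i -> [-37, -222, -1332, -7992, -47952]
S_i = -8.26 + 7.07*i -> [-8.26, -1.19, 5.88, 12.95, 20.02]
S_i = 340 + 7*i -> [340, 347, 354, 361, 368]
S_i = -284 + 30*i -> [-284, -254, -224, -194, -164]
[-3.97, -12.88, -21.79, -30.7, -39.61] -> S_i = -3.97 + -8.91*i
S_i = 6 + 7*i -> [6, 13, 20, 27, 34]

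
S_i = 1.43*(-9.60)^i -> [1.43, -13.73, 131.79, -1265.17, 12145.66]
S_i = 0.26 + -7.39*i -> [0.26, -7.13, -14.52, -21.91, -29.3]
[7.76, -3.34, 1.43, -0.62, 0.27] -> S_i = 7.76*(-0.43)^i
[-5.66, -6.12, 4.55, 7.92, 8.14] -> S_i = Random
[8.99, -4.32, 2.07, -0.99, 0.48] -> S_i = 8.99*(-0.48)^i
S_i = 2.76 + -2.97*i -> [2.76, -0.21, -3.18, -6.15, -9.12]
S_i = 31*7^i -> [31, 217, 1519, 10633, 74431]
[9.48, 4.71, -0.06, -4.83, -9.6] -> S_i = 9.48 + -4.77*i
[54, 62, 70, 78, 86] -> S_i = 54 + 8*i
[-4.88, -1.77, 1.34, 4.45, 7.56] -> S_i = -4.88 + 3.11*i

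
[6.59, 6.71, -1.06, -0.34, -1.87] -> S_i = Random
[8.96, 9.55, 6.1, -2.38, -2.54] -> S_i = Random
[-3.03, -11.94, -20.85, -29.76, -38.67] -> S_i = -3.03 + -8.91*i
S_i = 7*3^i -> [7, 21, 63, 189, 567]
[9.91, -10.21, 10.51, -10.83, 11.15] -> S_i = 9.91*(-1.03)^i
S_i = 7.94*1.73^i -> [7.94, 13.74, 23.76, 41.11, 71.12]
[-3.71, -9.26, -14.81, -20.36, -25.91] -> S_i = -3.71 + -5.55*i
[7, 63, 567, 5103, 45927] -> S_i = 7*9^i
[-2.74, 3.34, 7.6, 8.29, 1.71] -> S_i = Random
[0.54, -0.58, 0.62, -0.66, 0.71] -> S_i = 0.54*(-1.07)^i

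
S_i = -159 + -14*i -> [-159, -173, -187, -201, -215]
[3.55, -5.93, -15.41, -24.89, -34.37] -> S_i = 3.55 + -9.48*i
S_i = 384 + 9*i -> [384, 393, 402, 411, 420]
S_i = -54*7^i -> [-54, -378, -2646, -18522, -129654]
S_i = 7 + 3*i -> [7, 10, 13, 16, 19]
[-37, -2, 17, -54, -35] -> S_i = Random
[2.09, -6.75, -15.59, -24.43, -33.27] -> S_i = 2.09 + -8.84*i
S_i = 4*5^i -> [4, 20, 100, 500, 2500]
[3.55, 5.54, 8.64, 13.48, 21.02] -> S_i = 3.55*1.56^i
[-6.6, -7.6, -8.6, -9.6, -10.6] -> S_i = -6.60 + -1.00*i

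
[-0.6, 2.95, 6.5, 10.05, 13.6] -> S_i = -0.60 + 3.55*i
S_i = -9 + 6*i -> [-9, -3, 3, 9, 15]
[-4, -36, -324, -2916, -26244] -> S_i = -4*9^i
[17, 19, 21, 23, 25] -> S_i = 17 + 2*i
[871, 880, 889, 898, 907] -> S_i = 871 + 9*i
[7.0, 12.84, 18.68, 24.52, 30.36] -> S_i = 7.00 + 5.84*i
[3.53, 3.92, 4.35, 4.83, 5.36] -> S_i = 3.53*1.11^i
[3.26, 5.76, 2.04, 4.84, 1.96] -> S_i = Random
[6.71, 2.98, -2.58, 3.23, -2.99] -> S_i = Random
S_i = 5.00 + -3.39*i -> [5.0, 1.61, -1.78, -5.17, -8.56]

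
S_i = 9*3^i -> [9, 27, 81, 243, 729]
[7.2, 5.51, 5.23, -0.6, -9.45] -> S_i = Random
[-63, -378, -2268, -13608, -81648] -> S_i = -63*6^i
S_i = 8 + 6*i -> [8, 14, 20, 26, 32]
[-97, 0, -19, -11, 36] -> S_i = Random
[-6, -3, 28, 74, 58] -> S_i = Random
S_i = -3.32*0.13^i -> [-3.32, -0.43, -0.06, -0.01, -0.0]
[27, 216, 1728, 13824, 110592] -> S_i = 27*8^i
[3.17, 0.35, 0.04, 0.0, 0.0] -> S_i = 3.17*0.11^i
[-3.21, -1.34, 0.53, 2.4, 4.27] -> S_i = -3.21 + 1.87*i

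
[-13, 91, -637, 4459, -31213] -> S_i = -13*-7^i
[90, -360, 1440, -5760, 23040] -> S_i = 90*-4^i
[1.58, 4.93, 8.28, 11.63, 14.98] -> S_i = 1.58 + 3.35*i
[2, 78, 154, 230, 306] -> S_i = 2 + 76*i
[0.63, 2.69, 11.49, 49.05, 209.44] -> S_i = 0.63*4.27^i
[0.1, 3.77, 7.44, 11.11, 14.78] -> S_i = 0.10 + 3.67*i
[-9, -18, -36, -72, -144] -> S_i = -9*2^i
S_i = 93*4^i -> [93, 372, 1488, 5952, 23808]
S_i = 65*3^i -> [65, 195, 585, 1755, 5265]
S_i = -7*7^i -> [-7, -49, -343, -2401, -16807]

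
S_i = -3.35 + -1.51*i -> [-3.35, -4.86, -6.37, -7.88, -9.39]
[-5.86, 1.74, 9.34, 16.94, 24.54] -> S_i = -5.86 + 7.60*i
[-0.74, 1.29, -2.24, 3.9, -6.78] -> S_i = -0.74*(-1.74)^i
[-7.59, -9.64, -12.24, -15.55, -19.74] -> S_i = -7.59*1.27^i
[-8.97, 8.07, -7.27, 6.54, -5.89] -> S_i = -8.97*(-0.90)^i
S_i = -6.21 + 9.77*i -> [-6.21, 3.56, 13.33, 23.1, 32.87]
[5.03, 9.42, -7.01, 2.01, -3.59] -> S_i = Random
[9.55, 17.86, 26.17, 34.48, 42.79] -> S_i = 9.55 + 8.31*i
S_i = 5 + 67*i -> [5, 72, 139, 206, 273]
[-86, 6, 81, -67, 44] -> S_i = Random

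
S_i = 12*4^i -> [12, 48, 192, 768, 3072]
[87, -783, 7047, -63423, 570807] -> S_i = 87*-9^i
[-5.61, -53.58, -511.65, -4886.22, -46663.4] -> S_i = -5.61*9.55^i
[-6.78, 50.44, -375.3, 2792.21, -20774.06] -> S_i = -6.78*(-7.44)^i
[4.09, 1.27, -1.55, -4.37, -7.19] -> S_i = 4.09 + -2.82*i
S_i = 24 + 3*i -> [24, 27, 30, 33, 36]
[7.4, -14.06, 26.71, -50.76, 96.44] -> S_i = 7.40*(-1.90)^i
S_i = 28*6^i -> [28, 168, 1008, 6048, 36288]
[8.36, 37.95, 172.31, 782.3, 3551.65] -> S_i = 8.36*4.54^i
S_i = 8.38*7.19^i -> [8.38, 60.25, 433.21, 3114.8, 22395.44]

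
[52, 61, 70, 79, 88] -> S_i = 52 + 9*i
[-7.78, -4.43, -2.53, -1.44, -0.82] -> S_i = -7.78*0.57^i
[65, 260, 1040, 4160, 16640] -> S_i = 65*4^i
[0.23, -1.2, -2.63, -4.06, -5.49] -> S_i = 0.23 + -1.43*i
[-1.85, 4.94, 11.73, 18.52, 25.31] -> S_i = -1.85 + 6.79*i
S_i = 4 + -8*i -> [4, -4, -12, -20, -28]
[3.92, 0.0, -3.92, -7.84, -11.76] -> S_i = 3.92 + -3.92*i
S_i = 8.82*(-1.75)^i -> [8.82, -15.44, 27.01, -47.27, 82.72]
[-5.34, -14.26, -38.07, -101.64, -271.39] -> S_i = -5.34*2.67^i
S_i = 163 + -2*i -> [163, 161, 159, 157, 155]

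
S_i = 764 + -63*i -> [764, 701, 638, 575, 512]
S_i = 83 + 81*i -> [83, 164, 245, 326, 407]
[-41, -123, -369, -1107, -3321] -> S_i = -41*3^i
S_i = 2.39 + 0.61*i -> [2.39, 3.0, 3.61, 4.22, 4.83]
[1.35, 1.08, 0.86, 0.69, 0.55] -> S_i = 1.35*0.80^i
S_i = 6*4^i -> [6, 24, 96, 384, 1536]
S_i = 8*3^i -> [8, 24, 72, 216, 648]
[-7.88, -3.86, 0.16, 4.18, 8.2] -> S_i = -7.88 + 4.02*i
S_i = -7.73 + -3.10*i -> [-7.73, -10.83, -13.93, -17.03, -20.13]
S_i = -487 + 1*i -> [-487, -486, -485, -484, -483]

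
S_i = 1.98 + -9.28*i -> [1.98, -7.3, -16.58, -25.86, -35.14]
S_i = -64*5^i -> [-64, -320, -1600, -8000, -40000]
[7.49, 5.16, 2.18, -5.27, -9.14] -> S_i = Random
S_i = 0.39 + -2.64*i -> [0.39, -2.25, -4.89, -7.53, -10.17]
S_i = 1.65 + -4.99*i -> [1.65, -3.34, -8.33, -13.32, -18.31]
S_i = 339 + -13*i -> [339, 326, 313, 300, 287]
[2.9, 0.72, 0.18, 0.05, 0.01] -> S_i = 2.90*0.25^i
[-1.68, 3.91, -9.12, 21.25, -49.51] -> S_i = -1.68*(-2.33)^i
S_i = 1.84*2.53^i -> [1.84, 4.66, 11.78, 29.8, 75.39]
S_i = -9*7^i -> [-9, -63, -441, -3087, -21609]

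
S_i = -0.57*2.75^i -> [-0.57, -1.57, -4.31, -11.85, -32.6]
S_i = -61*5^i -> [-61, -305, -1525, -7625, -38125]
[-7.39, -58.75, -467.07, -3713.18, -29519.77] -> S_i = -7.39*7.95^i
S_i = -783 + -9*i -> [-783, -792, -801, -810, -819]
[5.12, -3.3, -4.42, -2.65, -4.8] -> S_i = Random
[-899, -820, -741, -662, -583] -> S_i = -899 + 79*i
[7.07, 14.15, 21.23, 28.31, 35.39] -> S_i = 7.07 + 7.08*i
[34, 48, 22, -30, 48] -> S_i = Random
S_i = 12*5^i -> [12, 60, 300, 1500, 7500]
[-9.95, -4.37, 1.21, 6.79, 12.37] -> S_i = -9.95 + 5.58*i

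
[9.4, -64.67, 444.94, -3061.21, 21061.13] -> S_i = 9.40*(-6.88)^i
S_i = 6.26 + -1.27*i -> [6.26, 4.99, 3.72, 2.45, 1.18]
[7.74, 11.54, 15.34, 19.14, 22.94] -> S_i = 7.74 + 3.80*i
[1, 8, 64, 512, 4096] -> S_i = 1*8^i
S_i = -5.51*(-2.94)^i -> [-5.51, 16.2, -47.63, 140.02, -411.66]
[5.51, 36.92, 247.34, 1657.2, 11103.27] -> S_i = 5.51*6.70^i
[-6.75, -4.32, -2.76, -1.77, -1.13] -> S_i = -6.75*0.64^i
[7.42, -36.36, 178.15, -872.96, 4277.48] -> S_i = 7.42*(-4.90)^i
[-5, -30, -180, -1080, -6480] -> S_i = -5*6^i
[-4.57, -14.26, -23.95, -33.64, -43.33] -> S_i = -4.57 + -9.69*i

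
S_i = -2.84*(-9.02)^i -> [-2.84, 25.62, -231.06, 2084.19, -18799.42]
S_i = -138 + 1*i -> [-138, -137, -136, -135, -134]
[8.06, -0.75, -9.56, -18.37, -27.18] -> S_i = 8.06 + -8.81*i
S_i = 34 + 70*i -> [34, 104, 174, 244, 314]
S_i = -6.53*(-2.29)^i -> [-6.53, 14.95, -34.24, 78.42, -179.58]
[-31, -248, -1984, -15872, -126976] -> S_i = -31*8^i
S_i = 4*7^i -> [4, 28, 196, 1372, 9604]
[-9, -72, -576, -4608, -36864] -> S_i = -9*8^i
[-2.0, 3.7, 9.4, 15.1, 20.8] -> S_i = -2.00 + 5.70*i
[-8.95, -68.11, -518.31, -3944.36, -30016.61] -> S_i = -8.95*7.61^i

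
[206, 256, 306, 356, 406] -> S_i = 206 + 50*i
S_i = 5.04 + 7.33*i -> [5.04, 12.37, 19.7, 27.03, 34.36]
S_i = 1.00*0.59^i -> [1.0, 0.59, 0.35, 0.21, 0.12]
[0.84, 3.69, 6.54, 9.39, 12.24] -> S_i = 0.84 + 2.85*i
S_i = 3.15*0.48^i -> [3.15, 1.51, 0.73, 0.35, 0.17]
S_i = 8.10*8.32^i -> [8.1, 67.39, 560.7, 4665.04, 38813.1]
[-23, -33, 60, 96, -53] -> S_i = Random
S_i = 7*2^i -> [7, 14, 28, 56, 112]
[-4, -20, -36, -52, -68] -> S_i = -4 + -16*i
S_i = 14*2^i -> [14, 28, 56, 112, 224]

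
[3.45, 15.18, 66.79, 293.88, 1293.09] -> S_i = 3.45*4.40^i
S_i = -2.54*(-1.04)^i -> [-2.54, 2.64, -2.75, 2.86, -2.97]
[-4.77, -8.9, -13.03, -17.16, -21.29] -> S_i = -4.77 + -4.13*i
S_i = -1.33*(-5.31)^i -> [-1.33, 7.06, -37.5, 199.13, -1057.38]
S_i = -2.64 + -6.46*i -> [-2.64, -9.1, -15.56, -22.02, -28.48]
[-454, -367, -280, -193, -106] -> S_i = -454 + 87*i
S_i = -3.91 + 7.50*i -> [-3.91, 3.59, 11.09, 18.59, 26.09]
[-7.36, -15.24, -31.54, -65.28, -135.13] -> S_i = -7.36*2.07^i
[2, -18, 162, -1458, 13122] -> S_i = 2*-9^i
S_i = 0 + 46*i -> [0, 46, 92, 138, 184]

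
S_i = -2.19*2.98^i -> [-2.19, -6.53, -19.45, -57.96, -172.71]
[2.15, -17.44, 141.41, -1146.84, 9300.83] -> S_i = 2.15*(-8.11)^i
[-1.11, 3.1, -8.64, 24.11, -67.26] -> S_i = -1.11*(-2.79)^i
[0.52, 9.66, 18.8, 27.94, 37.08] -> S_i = 0.52 + 9.14*i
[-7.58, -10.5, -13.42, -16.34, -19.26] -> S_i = -7.58 + -2.92*i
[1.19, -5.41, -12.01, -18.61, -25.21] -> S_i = 1.19 + -6.60*i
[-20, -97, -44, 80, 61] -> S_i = Random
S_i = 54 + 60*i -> [54, 114, 174, 234, 294]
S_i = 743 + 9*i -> [743, 752, 761, 770, 779]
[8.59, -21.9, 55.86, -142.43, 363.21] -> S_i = 8.59*(-2.55)^i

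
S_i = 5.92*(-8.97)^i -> [5.92, -53.1, 476.33, -4272.67, 38325.82]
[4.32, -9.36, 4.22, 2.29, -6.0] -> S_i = Random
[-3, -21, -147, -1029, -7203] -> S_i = -3*7^i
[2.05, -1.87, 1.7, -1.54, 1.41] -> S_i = 2.05*(-0.91)^i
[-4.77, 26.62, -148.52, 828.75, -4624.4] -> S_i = -4.77*(-5.58)^i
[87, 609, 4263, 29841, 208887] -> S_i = 87*7^i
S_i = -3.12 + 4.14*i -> [-3.12, 1.02, 5.16, 9.3, 13.44]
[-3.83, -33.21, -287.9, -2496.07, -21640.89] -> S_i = -3.83*8.67^i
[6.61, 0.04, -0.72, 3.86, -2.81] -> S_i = Random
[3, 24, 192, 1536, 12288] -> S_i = 3*8^i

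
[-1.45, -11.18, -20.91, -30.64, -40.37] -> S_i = -1.45 + -9.73*i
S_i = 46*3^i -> [46, 138, 414, 1242, 3726]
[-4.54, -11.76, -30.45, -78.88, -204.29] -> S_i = -4.54*2.59^i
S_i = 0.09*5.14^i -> [0.09, 0.46, 2.38, 12.22, 62.82]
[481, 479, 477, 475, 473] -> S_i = 481 + -2*i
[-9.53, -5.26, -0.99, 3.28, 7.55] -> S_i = -9.53 + 4.27*i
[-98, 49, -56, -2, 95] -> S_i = Random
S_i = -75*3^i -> [-75, -225, -675, -2025, -6075]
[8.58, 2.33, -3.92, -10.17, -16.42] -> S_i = 8.58 + -6.25*i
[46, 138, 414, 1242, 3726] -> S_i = 46*3^i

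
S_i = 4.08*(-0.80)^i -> [4.08, -3.26, 2.61, -2.09, 1.67]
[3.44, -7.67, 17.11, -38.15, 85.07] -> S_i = 3.44*(-2.23)^i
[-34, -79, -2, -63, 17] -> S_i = Random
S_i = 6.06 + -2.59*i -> [6.06, 3.47, 0.88, -1.71, -4.3]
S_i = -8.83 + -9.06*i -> [-8.83, -17.89, -26.95, -36.01, -45.07]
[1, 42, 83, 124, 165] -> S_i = 1 + 41*i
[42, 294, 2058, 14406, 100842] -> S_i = 42*7^i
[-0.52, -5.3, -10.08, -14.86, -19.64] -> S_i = -0.52 + -4.78*i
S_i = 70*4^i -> [70, 280, 1120, 4480, 17920]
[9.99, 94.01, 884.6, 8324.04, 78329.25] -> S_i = 9.99*9.41^i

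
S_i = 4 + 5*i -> [4, 9, 14, 19, 24]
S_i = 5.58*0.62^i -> [5.58, 3.46, 2.14, 1.33, 0.82]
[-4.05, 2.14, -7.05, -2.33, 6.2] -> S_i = Random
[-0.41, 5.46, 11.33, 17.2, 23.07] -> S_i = -0.41 + 5.87*i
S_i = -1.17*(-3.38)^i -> [-1.17, 3.95, -13.37, 45.18, -152.7]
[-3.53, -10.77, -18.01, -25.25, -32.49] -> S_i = -3.53 + -7.24*i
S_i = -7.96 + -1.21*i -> [-7.96, -9.17, -10.38, -11.59, -12.8]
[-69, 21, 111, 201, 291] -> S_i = -69 + 90*i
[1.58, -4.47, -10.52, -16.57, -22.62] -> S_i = 1.58 + -6.05*i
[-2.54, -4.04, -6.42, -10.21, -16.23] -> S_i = -2.54*1.59^i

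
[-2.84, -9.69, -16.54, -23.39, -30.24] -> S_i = -2.84 + -6.85*i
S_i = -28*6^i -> [-28, -168, -1008, -6048, -36288]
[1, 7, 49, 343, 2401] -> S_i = 1*7^i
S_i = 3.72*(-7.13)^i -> [3.72, -26.52, 189.11, -1348.38, 9613.93]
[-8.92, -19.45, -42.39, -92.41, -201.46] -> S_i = -8.92*2.18^i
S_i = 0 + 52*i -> [0, 52, 104, 156, 208]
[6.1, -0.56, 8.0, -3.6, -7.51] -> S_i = Random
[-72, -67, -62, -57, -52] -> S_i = -72 + 5*i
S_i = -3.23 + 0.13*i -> [-3.23, -3.1, -2.97, -2.84, -2.71]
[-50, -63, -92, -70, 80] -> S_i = Random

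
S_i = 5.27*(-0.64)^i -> [5.27, -3.37, 2.16, -1.38, 0.88]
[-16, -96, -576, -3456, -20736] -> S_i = -16*6^i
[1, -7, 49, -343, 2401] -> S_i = 1*-7^i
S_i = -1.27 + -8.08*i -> [-1.27, -9.35, -17.43, -25.51, -33.59]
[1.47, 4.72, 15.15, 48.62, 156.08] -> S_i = 1.47*3.21^i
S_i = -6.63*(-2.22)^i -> [-6.63, 14.72, -32.68, 72.54, -161.04]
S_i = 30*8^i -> [30, 240, 1920, 15360, 122880]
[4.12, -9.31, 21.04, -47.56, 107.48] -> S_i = 4.12*(-2.26)^i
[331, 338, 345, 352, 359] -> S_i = 331 + 7*i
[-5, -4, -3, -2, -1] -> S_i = -5 + 1*i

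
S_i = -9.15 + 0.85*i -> [-9.15, -8.3, -7.45, -6.6, -5.75]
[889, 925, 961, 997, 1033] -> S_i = 889 + 36*i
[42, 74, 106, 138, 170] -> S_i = 42 + 32*i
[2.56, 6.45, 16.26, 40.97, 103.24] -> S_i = 2.56*2.52^i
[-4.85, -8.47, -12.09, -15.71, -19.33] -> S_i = -4.85 + -3.62*i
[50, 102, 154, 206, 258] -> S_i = 50 + 52*i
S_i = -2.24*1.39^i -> [-2.24, -3.11, -4.33, -6.02, -8.36]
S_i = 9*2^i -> [9, 18, 36, 72, 144]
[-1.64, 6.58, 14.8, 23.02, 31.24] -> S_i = -1.64 + 8.22*i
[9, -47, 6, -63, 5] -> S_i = Random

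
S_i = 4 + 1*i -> [4, 5, 6, 7, 8]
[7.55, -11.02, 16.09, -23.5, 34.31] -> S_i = 7.55*(-1.46)^i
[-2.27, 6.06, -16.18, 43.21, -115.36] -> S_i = -2.27*(-2.67)^i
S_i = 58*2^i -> [58, 116, 232, 464, 928]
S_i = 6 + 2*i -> [6, 8, 10, 12, 14]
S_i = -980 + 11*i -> [-980, -969, -958, -947, -936]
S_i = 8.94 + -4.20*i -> [8.94, 4.74, 0.54, -3.66, -7.86]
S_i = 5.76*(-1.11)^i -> [5.76, -6.39, 7.1, -7.88, 8.74]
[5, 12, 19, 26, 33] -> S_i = 5 + 7*i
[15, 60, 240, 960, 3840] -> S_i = 15*4^i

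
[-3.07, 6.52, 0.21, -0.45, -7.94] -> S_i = Random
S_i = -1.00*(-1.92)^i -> [-1.0, 1.92, -3.69, 7.08, -13.59]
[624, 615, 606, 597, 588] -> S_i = 624 + -9*i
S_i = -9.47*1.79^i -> [-9.47, -16.95, -30.34, -54.31, -97.22]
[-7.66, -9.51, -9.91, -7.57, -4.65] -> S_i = Random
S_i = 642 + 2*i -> [642, 644, 646, 648, 650]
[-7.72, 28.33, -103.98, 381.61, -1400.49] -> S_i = -7.72*(-3.67)^i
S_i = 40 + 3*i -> [40, 43, 46, 49, 52]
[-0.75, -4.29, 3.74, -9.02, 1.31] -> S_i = Random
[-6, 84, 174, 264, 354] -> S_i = -6 + 90*i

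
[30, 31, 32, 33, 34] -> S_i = 30 + 1*i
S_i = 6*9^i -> [6, 54, 486, 4374, 39366]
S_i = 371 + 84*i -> [371, 455, 539, 623, 707]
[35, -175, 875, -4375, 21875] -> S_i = 35*-5^i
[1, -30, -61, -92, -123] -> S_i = 1 + -31*i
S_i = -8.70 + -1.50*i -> [-8.7, -10.2, -11.7, -13.2, -14.7]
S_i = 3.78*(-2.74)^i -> [3.78, -10.36, 28.38, -77.76, 213.06]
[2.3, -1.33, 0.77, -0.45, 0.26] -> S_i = 2.30*(-0.58)^i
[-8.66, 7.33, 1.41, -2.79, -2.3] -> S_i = Random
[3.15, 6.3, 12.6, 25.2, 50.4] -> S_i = 3.15*2.00^i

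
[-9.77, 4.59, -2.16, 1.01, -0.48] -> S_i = -9.77*(-0.47)^i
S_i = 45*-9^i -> [45, -405, 3645, -32805, 295245]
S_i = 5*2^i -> [5, 10, 20, 40, 80]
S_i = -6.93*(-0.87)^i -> [-6.93, 6.03, -5.25, 4.56, -3.97]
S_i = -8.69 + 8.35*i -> [-8.69, -0.34, 8.01, 16.36, 24.71]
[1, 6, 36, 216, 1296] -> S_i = 1*6^i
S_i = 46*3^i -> [46, 138, 414, 1242, 3726]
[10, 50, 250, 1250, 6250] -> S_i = 10*5^i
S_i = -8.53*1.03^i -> [-8.53, -8.79, -9.05, -9.32, -9.6]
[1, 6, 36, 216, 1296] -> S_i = 1*6^i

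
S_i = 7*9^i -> [7, 63, 567, 5103, 45927]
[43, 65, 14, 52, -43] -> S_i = Random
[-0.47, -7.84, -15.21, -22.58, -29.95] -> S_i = -0.47 + -7.37*i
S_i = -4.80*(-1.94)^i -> [-4.8, 9.31, -18.07, 35.05, -67.99]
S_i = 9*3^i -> [9, 27, 81, 243, 729]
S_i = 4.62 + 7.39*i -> [4.62, 12.01, 19.4, 26.79, 34.18]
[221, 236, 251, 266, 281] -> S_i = 221 + 15*i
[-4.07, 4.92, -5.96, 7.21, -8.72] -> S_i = -4.07*(-1.21)^i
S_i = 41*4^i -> [41, 164, 656, 2624, 10496]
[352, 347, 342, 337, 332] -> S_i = 352 + -5*i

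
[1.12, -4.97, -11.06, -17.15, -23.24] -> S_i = 1.12 + -6.09*i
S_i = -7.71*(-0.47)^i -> [-7.71, 3.62, -1.7, 0.8, -0.38]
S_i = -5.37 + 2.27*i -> [-5.37, -3.1, -0.83, 1.44, 3.71]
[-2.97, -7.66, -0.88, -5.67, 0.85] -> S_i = Random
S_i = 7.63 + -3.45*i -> [7.63, 4.18, 0.73, -2.72, -6.17]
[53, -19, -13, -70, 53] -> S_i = Random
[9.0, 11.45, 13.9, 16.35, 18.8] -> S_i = 9.00 + 2.45*i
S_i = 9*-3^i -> [9, -27, 81, -243, 729]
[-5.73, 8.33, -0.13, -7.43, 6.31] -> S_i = Random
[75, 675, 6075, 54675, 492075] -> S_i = 75*9^i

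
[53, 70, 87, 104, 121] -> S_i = 53 + 17*i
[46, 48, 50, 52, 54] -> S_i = 46 + 2*i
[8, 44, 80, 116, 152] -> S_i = 8 + 36*i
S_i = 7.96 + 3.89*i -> [7.96, 11.85, 15.74, 19.63, 23.52]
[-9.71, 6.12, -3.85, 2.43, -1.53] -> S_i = -9.71*(-0.63)^i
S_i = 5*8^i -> [5, 40, 320, 2560, 20480]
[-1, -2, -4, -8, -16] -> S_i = -1*2^i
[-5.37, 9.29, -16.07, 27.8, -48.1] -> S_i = -5.37*(-1.73)^i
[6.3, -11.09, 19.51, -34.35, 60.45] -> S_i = 6.30*(-1.76)^i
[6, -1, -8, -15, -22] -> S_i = 6 + -7*i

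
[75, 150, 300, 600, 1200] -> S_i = 75*2^i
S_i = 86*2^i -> [86, 172, 344, 688, 1376]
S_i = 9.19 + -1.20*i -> [9.19, 7.99, 6.79, 5.59, 4.39]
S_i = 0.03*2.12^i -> [0.03, 0.06, 0.13, 0.29, 0.61]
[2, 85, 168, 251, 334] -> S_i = 2 + 83*i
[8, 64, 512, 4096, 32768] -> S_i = 8*8^i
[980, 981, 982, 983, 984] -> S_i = 980 + 1*i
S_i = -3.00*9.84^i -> [-3.0, -29.52, -290.48, -2858.29, -28125.59]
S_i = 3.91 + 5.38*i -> [3.91, 9.29, 14.67, 20.05, 25.43]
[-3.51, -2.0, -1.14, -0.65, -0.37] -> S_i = -3.51*0.57^i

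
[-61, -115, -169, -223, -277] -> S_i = -61 + -54*i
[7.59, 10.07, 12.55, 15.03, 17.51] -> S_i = 7.59 + 2.48*i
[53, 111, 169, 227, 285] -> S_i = 53 + 58*i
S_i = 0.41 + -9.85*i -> [0.41, -9.44, -19.29, -29.14, -38.99]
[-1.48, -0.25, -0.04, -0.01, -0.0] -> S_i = -1.48*0.17^i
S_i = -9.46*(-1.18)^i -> [-9.46, 11.16, -13.17, 15.54, -18.34]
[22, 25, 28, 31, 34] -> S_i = 22 + 3*i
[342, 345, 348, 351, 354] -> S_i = 342 + 3*i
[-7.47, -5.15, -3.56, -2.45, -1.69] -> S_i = -7.47*0.69^i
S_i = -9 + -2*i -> [-9, -11, -13, -15, -17]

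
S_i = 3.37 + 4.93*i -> [3.37, 8.3, 13.23, 18.16, 23.09]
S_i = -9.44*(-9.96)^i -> [-9.44, 94.02, -936.46, 9327.17, -92898.64]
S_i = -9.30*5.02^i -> [-9.3, -46.69, -234.36, -1176.51, -5906.06]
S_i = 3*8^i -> [3, 24, 192, 1536, 12288]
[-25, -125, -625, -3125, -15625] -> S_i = -25*5^i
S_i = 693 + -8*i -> [693, 685, 677, 669, 661]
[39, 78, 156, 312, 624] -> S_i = 39*2^i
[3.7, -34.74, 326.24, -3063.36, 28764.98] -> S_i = 3.70*(-9.39)^i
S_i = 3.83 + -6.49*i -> [3.83, -2.66, -9.15, -15.64, -22.13]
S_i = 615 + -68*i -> [615, 547, 479, 411, 343]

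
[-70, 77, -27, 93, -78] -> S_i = Random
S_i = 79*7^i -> [79, 553, 3871, 27097, 189679]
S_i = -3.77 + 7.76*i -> [-3.77, 3.99, 11.75, 19.51, 27.27]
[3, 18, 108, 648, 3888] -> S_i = 3*6^i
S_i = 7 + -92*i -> [7, -85, -177, -269, -361]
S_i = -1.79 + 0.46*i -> [-1.79, -1.33, -0.87, -0.41, 0.05]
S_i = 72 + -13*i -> [72, 59, 46, 33, 20]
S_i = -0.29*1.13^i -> [-0.29, -0.33, -0.37, -0.42, -0.47]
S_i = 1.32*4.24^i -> [1.32, 5.6, 23.73, 100.62, 426.62]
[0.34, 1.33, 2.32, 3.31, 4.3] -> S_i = 0.34 + 0.99*i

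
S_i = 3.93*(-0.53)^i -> [3.93, -2.08, 1.1, -0.59, 0.31]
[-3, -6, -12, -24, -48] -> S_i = -3*2^i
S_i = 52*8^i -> [52, 416, 3328, 26624, 212992]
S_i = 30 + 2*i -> [30, 32, 34, 36, 38]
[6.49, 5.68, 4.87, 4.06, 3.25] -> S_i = 6.49 + -0.81*i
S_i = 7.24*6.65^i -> [7.24, 48.15, 320.17, 2129.14, 14158.76]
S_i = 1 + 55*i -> [1, 56, 111, 166, 221]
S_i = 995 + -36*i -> [995, 959, 923, 887, 851]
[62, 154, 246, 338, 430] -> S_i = 62 + 92*i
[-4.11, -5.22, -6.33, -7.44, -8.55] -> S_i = -4.11 + -1.11*i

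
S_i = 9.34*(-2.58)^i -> [9.34, -24.1, 62.17, -160.4, 413.83]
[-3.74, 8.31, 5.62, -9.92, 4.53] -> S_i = Random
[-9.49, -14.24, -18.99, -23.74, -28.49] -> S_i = -9.49 + -4.75*i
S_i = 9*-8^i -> [9, -72, 576, -4608, 36864]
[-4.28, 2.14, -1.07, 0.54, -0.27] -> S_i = -4.28*(-0.50)^i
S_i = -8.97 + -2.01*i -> [-8.97, -10.98, -12.99, -15.0, -17.01]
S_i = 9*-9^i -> [9, -81, 729, -6561, 59049]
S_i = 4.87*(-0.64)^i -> [4.87, -3.12, 1.99, -1.28, 0.82]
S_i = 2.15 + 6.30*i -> [2.15, 8.45, 14.75, 21.05, 27.35]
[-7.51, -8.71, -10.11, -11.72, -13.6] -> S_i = -7.51*1.16^i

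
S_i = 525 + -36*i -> [525, 489, 453, 417, 381]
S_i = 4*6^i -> [4, 24, 144, 864, 5184]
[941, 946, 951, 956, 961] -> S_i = 941 + 5*i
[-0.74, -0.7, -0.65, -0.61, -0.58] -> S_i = -0.74*0.94^i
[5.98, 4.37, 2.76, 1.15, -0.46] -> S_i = 5.98 + -1.61*i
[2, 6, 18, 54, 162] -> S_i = 2*3^i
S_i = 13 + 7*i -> [13, 20, 27, 34, 41]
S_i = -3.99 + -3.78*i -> [-3.99, -7.77, -11.55, -15.33, -19.11]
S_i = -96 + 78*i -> [-96, -18, 60, 138, 216]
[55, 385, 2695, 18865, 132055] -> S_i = 55*7^i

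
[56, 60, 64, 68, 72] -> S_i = 56 + 4*i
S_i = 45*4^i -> [45, 180, 720, 2880, 11520]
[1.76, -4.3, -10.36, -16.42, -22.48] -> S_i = 1.76 + -6.06*i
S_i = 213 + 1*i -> [213, 214, 215, 216, 217]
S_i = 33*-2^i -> [33, -66, 132, -264, 528]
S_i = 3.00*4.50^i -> [3.0, 13.5, 60.75, 273.38, 1230.19]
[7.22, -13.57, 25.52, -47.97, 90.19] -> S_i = 7.22*(-1.88)^i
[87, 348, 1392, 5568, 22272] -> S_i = 87*4^i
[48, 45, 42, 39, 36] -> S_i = 48 + -3*i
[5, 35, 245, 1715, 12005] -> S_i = 5*7^i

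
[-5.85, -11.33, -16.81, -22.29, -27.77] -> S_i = -5.85 + -5.48*i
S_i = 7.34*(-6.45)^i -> [7.34, -47.34, 305.36, -1969.59, 12703.84]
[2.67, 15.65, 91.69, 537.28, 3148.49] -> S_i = 2.67*5.86^i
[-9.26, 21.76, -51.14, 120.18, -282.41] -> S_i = -9.26*(-2.35)^i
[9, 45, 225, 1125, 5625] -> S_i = 9*5^i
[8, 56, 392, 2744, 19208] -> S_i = 8*7^i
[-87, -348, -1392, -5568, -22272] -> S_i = -87*4^i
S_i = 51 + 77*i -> [51, 128, 205, 282, 359]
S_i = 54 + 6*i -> [54, 60, 66, 72, 78]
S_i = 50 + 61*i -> [50, 111, 172, 233, 294]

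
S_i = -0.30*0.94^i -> [-0.3, -0.28, -0.27, -0.25, -0.23]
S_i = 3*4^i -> [3, 12, 48, 192, 768]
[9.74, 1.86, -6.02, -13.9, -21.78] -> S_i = 9.74 + -7.88*i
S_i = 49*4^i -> [49, 196, 784, 3136, 12544]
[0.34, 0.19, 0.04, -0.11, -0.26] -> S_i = 0.34 + -0.15*i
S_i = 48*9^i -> [48, 432, 3888, 34992, 314928]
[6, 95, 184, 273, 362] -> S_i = 6 + 89*i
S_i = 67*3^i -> [67, 201, 603, 1809, 5427]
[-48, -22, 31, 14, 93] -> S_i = Random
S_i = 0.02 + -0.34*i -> [0.02, -0.32, -0.66, -1.0, -1.34]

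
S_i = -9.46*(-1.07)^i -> [-9.46, 10.12, -10.83, 11.59, -12.4]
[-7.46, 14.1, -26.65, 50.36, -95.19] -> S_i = -7.46*(-1.89)^i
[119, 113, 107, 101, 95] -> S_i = 119 + -6*i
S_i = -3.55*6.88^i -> [-3.55, -24.42, -168.04, -1156.1, -7953.94]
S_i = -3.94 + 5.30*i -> [-3.94, 1.36, 6.66, 11.96, 17.26]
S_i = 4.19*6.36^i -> [4.19, 26.65, 169.48, 1077.92, 6855.55]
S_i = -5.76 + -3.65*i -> [-5.76, -9.41, -13.06, -16.71, -20.36]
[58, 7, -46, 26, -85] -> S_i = Random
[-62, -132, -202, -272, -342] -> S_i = -62 + -70*i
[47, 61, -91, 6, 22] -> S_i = Random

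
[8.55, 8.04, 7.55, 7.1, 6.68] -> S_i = 8.55*0.94^i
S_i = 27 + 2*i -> [27, 29, 31, 33, 35]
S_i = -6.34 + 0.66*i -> [-6.34, -5.68, -5.02, -4.36, -3.7]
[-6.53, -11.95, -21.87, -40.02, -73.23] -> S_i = -6.53*1.83^i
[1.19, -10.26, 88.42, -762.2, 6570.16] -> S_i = 1.19*(-8.62)^i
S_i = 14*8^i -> [14, 112, 896, 7168, 57344]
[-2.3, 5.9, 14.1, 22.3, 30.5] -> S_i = -2.30 + 8.20*i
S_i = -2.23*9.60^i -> [-2.23, -21.41, -205.52, -1972.96, -18940.43]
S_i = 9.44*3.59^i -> [9.44, 33.89, 121.66, 436.77, 1568.01]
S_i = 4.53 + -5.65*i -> [4.53, -1.12, -6.77, -12.42, -18.07]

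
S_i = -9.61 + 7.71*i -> [-9.61, -1.9, 5.81, 13.52, 21.23]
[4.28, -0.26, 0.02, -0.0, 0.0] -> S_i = 4.28*(-0.06)^i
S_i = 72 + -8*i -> [72, 64, 56, 48, 40]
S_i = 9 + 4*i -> [9, 13, 17, 21, 25]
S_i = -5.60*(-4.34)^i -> [-5.6, 24.3, -105.48, 457.78, -1986.77]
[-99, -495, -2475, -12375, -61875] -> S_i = -99*5^i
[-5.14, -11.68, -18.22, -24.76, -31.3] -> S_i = -5.14 + -6.54*i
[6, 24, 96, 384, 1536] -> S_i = 6*4^i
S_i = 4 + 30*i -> [4, 34, 64, 94, 124]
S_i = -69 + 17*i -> [-69, -52, -35, -18, -1]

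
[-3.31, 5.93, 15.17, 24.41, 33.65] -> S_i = -3.31 + 9.24*i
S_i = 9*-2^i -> [9, -18, 36, -72, 144]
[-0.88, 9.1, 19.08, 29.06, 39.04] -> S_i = -0.88 + 9.98*i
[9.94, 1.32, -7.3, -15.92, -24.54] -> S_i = 9.94 + -8.62*i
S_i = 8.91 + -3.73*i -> [8.91, 5.18, 1.45, -2.28, -6.01]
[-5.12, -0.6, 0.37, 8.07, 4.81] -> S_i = Random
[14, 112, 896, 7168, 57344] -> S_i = 14*8^i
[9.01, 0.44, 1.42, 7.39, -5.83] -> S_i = Random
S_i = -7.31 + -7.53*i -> [-7.31, -14.84, -22.37, -29.9, -37.43]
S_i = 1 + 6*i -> [1, 7, 13, 19, 25]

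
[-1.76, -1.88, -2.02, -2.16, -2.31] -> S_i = -1.76*1.07^i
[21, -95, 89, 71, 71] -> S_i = Random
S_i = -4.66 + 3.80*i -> [-4.66, -0.86, 2.94, 6.74, 10.54]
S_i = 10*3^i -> [10, 30, 90, 270, 810]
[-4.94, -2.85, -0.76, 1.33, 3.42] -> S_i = -4.94 + 2.09*i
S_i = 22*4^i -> [22, 88, 352, 1408, 5632]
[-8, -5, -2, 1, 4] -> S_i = -8 + 3*i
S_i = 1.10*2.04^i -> [1.1, 2.24, 4.58, 9.34, 19.05]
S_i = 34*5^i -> [34, 170, 850, 4250, 21250]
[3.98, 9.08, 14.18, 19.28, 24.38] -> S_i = 3.98 + 5.10*i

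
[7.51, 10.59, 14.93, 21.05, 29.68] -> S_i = 7.51*1.41^i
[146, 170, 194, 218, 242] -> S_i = 146 + 24*i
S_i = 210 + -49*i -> [210, 161, 112, 63, 14]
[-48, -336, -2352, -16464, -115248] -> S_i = -48*7^i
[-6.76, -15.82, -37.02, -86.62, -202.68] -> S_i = -6.76*2.34^i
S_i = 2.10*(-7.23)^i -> [2.1, -15.18, 109.77, -793.66, 5738.16]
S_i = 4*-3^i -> [4, -12, 36, -108, 324]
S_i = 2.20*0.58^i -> [2.2, 1.28, 0.74, 0.43, 0.25]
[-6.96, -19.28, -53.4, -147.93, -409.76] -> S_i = -6.96*2.77^i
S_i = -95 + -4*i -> [-95, -99, -103, -107, -111]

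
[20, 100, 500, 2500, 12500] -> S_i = 20*5^i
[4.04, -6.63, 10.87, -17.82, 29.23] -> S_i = 4.04*(-1.64)^i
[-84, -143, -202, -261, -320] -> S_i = -84 + -59*i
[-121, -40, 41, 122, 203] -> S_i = -121 + 81*i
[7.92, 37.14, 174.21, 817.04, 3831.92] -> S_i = 7.92*4.69^i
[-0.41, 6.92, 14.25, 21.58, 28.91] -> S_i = -0.41 + 7.33*i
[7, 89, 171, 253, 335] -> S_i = 7 + 82*i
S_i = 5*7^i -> [5, 35, 245, 1715, 12005]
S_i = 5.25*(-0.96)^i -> [5.25, -5.04, 4.84, -4.64, 4.46]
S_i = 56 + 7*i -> [56, 63, 70, 77, 84]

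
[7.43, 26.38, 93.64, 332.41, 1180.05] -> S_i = 7.43*3.55^i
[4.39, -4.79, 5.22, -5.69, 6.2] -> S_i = 4.39*(-1.09)^i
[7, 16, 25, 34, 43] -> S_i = 7 + 9*i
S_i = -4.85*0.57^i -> [-4.85, -2.76, -1.58, -0.9, -0.51]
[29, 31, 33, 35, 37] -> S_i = 29 + 2*i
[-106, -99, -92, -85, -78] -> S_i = -106 + 7*i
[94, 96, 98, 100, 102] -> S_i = 94 + 2*i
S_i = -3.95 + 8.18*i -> [-3.95, 4.23, 12.41, 20.59, 28.77]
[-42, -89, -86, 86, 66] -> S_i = Random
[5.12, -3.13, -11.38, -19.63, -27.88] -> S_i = 5.12 + -8.25*i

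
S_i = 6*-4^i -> [6, -24, 96, -384, 1536]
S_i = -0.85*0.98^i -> [-0.85, -0.83, -0.82, -0.8, -0.78]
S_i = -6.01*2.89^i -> [-6.01, -17.37, -50.2, -145.07, -419.24]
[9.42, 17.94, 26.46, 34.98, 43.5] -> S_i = 9.42 + 8.52*i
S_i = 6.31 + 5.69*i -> [6.31, 12.0, 17.69, 23.38, 29.07]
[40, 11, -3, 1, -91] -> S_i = Random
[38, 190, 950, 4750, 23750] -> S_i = 38*5^i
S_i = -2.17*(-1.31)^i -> [-2.17, 2.84, -3.72, 4.88, -6.39]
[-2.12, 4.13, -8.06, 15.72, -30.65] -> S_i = -2.12*(-1.95)^i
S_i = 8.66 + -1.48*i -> [8.66, 7.18, 5.7, 4.22, 2.74]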